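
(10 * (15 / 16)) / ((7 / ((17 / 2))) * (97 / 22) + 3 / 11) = 2805 / 1168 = 2.40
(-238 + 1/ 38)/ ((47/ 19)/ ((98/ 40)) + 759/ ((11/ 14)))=-443107/ 1800572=-0.25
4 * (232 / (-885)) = -928 / 885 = -1.05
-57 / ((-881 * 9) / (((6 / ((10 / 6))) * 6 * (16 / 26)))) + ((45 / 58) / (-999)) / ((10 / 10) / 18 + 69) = 7297360833 / 76376563835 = 0.10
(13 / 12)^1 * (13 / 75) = 169 / 900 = 0.19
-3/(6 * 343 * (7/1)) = -1/4802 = -0.00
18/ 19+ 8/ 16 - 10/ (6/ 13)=-2305/ 114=-20.22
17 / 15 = 1.13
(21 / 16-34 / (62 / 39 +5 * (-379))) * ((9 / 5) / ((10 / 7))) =1.68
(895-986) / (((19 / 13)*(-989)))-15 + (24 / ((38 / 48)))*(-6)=-3698666 / 18791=-196.83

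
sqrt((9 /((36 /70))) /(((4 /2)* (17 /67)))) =sqrt(39865) /34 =5.87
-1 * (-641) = 641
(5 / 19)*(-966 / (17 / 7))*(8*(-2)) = 1674.80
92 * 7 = 644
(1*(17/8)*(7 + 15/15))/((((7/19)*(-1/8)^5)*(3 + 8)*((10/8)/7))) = -42336256/55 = -769750.11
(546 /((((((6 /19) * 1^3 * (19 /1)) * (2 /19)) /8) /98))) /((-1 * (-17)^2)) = -677768 /289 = -2345.22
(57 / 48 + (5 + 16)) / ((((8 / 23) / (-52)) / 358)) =-18999955 / 16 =-1187497.19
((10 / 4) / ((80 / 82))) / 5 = 41 / 80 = 0.51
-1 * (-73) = 73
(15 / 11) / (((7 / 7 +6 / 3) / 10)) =4.55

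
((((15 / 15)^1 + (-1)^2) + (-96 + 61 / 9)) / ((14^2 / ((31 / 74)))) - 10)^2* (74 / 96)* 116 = 51274574997725 / 5526372096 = 9278.16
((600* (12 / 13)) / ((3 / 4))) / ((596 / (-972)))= -2332800 / 1937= -1204.34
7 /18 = 0.39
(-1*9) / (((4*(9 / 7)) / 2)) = -7 / 2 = -3.50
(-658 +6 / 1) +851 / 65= -41529 / 65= -638.91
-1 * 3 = -3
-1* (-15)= 15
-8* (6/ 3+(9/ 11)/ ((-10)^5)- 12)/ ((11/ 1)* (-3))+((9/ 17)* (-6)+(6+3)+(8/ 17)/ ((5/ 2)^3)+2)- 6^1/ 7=2468848829/ 539962500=4.57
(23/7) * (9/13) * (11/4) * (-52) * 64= -145728/7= -20818.29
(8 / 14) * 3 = 12 / 7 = 1.71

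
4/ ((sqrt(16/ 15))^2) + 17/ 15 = 293/ 60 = 4.88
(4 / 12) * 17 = 17 / 3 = 5.67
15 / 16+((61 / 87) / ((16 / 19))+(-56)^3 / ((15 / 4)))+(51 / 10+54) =-8137991 / 174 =-46770.06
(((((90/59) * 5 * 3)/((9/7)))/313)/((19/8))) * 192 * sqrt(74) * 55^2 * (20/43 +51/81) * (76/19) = 2755934720000 * sqrt(74)/45262617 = 523775.43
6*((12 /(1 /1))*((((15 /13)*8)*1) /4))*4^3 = 138240 /13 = 10633.85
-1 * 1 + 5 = 4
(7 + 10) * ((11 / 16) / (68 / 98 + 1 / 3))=27489 / 2416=11.38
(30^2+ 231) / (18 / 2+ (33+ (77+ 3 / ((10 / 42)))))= 5655 / 658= 8.59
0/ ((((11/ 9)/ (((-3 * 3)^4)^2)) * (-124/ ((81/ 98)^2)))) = 0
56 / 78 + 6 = 262 / 39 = 6.72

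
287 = 287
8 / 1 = 8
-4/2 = -2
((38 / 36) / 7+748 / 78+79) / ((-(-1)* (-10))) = -145357 / 16380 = -8.87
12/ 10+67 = 341/ 5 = 68.20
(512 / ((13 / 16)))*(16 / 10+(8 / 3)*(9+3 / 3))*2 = 6946816 / 195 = 35624.70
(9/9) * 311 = 311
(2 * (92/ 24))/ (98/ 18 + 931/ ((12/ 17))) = 276/ 47677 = 0.01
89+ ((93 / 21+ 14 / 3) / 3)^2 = 389722 / 3969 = 98.19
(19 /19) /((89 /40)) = 40 /89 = 0.45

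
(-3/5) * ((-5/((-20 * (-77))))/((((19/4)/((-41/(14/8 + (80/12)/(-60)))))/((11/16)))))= -1107/156940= -0.01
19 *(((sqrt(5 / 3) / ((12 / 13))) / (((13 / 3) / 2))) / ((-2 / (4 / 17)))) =-19 *sqrt(15) / 51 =-1.44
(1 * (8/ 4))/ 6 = 1/ 3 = 0.33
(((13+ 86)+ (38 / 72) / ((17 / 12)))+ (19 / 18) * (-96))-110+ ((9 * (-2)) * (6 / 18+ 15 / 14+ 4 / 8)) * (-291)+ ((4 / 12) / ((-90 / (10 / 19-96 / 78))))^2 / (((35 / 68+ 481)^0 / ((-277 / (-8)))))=1160275168603883 / 117613150200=9865.18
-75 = -75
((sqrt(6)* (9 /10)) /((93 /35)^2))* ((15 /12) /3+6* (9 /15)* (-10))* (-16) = 177.77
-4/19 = -0.21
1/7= 0.14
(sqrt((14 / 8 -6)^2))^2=18.06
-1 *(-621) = 621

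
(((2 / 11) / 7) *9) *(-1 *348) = -6264 / 77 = -81.35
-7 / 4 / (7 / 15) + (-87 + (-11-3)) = -419 / 4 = -104.75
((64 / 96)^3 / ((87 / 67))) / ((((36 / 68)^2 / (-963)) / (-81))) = 16574728 / 261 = 63504.70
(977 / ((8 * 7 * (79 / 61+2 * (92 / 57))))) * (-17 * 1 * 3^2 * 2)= -519745437 / 440356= -1180.28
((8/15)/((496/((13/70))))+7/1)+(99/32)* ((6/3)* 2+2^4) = 8967551/130200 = 68.88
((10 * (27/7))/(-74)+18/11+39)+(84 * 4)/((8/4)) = 592920/2849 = 208.12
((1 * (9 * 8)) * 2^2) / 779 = 288 / 779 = 0.37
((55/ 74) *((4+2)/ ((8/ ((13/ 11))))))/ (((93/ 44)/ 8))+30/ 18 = 14315/ 3441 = 4.16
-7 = -7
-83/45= -1.84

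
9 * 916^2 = 7551504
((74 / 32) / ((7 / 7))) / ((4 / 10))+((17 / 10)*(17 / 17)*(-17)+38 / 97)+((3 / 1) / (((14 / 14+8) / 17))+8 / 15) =-256499 / 15520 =-16.53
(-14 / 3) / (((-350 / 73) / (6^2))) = 876 / 25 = 35.04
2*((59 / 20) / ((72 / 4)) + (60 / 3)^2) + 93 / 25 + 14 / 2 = 729943 / 900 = 811.05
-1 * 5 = -5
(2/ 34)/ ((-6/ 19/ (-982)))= 9329/ 51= 182.92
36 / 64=9 / 16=0.56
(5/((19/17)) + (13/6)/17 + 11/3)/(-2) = -5341/1292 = -4.13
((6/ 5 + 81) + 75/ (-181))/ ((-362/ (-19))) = 703152/ 163805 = 4.29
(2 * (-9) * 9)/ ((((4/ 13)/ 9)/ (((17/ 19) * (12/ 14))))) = -483327/ 133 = -3634.04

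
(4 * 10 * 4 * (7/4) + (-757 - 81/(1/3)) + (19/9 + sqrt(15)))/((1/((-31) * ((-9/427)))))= -28613/61 + 279 * sqrt(15)/427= -466.53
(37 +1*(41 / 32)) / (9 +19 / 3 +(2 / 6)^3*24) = 11025 / 4672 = 2.36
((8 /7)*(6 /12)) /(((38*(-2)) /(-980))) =140 /19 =7.37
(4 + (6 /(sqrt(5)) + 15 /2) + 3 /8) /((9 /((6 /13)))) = 4*sqrt(5) /65 + 95 /156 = 0.75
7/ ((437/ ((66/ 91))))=66/ 5681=0.01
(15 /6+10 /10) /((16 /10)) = 35 /16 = 2.19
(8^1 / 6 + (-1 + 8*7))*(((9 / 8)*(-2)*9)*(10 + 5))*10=-342225 / 2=-171112.50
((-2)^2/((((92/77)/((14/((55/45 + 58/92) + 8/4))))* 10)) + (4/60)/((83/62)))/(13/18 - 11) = -1371648/11132375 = -0.12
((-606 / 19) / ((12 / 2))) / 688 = -101 / 13072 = -0.01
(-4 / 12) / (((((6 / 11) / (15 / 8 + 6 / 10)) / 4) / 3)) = -363 / 20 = -18.15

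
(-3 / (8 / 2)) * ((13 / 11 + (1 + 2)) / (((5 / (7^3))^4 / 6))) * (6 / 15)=-166699429.85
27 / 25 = 1.08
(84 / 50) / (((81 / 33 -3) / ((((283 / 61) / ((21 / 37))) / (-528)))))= 10471 / 219600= 0.05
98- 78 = 20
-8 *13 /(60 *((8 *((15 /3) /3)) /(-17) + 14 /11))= -2431 /685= -3.55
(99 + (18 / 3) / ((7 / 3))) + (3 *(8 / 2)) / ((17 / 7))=12675 / 119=106.51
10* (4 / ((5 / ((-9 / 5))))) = -72 / 5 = -14.40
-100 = -100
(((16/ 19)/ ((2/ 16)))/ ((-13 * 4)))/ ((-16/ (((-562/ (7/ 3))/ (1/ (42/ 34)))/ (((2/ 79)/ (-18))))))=7192476/ 4199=1712.90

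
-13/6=-2.17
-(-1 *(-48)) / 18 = -8 / 3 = -2.67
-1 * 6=-6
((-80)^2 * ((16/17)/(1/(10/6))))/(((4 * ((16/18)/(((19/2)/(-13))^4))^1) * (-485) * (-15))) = 5212840/47097089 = 0.11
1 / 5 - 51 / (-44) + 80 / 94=22853 / 10340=2.21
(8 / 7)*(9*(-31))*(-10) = 3188.57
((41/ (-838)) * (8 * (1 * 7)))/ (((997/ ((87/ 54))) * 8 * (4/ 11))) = -91553/ 60154992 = -0.00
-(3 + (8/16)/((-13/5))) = -73/26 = -2.81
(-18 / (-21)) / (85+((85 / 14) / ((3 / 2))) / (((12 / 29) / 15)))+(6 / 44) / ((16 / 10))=304647 / 3425840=0.09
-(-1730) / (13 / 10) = 17300 / 13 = 1330.77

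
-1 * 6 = -6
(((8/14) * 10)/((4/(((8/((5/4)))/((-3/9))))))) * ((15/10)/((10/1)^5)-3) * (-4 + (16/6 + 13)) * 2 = 1199994/625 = 1919.99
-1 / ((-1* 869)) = 1 / 869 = 0.00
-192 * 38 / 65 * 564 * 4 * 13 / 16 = -1028736 / 5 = -205747.20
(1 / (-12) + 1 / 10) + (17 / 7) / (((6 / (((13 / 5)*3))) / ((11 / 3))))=1623 / 140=11.59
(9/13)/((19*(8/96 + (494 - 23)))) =108/1396291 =0.00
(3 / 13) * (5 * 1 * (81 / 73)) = 1215 / 949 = 1.28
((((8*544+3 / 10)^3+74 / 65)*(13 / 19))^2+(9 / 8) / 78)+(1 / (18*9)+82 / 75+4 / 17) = 20562548356414055890564413034005241 / 6462261000000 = 3181943340947395329678.64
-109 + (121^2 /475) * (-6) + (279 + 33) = 8579 /475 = 18.06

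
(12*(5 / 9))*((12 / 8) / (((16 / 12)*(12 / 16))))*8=80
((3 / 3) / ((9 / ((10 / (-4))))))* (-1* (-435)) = -725 / 6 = -120.83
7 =7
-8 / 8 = -1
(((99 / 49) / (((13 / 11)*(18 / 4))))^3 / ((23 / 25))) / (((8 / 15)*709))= 0.00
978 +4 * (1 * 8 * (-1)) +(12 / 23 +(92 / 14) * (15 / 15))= 153448 / 161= 953.09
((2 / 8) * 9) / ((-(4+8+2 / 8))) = -9 / 49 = -0.18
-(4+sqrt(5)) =-4 - sqrt(5) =-6.24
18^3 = 5832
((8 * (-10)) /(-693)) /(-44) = -20 /7623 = -0.00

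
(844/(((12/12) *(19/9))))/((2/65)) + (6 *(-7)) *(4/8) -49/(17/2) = 4188145/323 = 12966.39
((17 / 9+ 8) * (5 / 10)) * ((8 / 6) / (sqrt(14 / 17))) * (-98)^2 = 69770.02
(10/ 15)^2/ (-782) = -2/ 3519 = -0.00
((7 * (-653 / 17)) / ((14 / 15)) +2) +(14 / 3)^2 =-80879 / 306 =-264.31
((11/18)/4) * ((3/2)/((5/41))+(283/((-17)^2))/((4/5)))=859859/416160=2.07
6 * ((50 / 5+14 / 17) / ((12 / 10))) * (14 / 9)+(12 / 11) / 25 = 3543836 / 42075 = 84.23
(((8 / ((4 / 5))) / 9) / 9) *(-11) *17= -1870 / 81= -23.09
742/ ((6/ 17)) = 6307/ 3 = 2102.33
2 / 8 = 1 / 4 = 0.25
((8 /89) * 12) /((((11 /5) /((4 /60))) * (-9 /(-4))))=128 /8811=0.01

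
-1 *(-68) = 68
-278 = -278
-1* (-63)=63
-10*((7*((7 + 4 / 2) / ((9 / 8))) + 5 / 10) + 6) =-625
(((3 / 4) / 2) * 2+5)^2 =529 / 16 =33.06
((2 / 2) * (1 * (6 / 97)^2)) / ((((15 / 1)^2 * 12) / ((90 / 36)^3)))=0.00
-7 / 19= -0.37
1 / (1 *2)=0.50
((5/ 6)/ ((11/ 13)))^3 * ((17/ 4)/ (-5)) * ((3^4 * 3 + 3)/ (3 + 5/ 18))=-38282725/ 628232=-60.94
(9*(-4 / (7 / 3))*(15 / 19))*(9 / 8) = -3645 / 266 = -13.70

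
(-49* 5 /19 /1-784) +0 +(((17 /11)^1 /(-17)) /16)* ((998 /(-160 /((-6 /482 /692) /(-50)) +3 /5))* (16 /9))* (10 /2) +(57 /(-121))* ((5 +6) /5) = -16687299687436124 /20913208771785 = -797.93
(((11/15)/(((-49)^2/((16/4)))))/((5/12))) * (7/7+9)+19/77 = 36457/132055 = 0.28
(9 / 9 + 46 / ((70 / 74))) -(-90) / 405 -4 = 14443 / 315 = 45.85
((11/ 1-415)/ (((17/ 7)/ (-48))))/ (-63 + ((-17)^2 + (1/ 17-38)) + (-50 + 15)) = 67872/ 1301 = 52.17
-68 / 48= -17 / 12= -1.42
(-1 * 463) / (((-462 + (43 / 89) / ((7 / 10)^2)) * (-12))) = -2019143 / 24125784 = -0.08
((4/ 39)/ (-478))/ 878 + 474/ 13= 149197661/ 4091919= 36.46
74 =74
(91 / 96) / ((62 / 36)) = 273 / 496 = 0.55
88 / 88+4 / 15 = 19 / 15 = 1.27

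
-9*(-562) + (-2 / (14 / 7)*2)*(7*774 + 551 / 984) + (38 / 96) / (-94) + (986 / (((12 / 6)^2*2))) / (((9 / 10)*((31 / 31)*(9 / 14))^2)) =-244893118153 / 44953056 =-5447.75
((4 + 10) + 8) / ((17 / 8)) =176 / 17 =10.35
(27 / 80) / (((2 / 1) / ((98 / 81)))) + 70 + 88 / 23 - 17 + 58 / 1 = 634967 / 5520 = 115.03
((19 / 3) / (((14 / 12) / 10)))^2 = 144400 / 49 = 2946.94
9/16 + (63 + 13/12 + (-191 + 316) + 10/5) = 9199/48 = 191.65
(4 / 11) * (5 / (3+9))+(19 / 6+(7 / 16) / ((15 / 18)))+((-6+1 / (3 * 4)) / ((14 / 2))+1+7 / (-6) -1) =1.83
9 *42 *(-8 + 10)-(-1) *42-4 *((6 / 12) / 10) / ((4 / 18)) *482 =1821 / 5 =364.20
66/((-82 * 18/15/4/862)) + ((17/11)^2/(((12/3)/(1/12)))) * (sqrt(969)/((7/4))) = -94820/41 + 289 * sqrt(969)/10164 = -2311.80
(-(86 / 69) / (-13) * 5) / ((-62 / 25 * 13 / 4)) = -21500 / 361491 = -0.06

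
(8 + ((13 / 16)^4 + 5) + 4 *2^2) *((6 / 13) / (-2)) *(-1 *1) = 5787315 / 851968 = 6.79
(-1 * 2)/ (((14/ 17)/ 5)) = -85/ 7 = -12.14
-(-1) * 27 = 27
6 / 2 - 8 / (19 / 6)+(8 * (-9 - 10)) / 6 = -1417 / 57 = -24.86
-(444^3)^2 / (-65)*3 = 22983654016954368 / 65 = 353594677183913.35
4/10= 2/5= 0.40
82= 82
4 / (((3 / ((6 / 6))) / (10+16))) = 104 / 3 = 34.67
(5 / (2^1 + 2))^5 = 3125 / 1024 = 3.05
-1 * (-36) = 36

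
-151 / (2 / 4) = -302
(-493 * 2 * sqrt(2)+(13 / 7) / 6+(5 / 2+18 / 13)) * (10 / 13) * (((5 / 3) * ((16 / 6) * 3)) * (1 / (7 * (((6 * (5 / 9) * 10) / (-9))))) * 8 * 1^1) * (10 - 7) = -329760 / 8281+851904 * sqrt(2) / 91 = 13199.46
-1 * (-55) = 55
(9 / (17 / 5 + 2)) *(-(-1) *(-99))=-165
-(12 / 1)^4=-20736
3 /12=1 /4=0.25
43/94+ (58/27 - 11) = -21305/2538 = -8.39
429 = 429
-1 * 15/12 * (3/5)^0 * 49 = -245/4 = -61.25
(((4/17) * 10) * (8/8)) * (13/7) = 520/119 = 4.37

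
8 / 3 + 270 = 818 / 3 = 272.67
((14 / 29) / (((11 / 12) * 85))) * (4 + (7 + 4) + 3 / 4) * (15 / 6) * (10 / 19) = 13230 / 103037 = 0.13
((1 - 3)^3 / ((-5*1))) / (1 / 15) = 24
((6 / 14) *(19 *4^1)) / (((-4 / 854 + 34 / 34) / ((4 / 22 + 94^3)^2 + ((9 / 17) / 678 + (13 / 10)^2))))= 55755117782530964050083 / 2469685625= 22575795566098.00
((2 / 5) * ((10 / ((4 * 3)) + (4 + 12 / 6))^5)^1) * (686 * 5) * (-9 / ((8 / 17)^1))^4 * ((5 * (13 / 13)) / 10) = 1367391647305.61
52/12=13/3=4.33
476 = 476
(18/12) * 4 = 6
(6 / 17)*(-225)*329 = -444150 / 17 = -26126.47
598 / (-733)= -598 / 733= -0.82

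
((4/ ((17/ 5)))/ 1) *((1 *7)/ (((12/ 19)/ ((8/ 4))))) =26.08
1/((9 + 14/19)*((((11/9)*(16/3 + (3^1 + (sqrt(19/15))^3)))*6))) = 320625/185198024 -3249*sqrt(285)/185198024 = 0.00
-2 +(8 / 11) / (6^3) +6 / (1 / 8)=13663 / 297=46.00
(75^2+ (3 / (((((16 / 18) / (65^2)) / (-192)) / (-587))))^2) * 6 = 15496402609499793750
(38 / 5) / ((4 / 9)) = 171 / 10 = 17.10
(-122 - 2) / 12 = -31 / 3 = -10.33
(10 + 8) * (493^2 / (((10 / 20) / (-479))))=-4191136956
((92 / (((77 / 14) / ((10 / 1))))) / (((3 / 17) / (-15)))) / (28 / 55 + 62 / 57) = -22287000 / 2503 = -8904.12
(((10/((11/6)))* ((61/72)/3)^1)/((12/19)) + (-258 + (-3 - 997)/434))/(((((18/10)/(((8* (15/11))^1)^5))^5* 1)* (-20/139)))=2159725431965219363593440460800000000000000000000000000000/258624430868680444513848809137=8350817533792254182192852000.00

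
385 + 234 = 619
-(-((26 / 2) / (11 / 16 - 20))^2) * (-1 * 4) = -173056 / 95481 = -1.81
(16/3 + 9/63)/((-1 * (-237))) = 115/4977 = 0.02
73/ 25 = 2.92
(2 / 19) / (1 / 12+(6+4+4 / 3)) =24 / 2603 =0.01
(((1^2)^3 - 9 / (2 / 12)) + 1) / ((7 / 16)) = -832 / 7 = -118.86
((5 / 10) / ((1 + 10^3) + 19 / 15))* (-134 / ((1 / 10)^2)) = -50250 / 7517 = -6.68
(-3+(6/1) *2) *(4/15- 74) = -3318/5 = -663.60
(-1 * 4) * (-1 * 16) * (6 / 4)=96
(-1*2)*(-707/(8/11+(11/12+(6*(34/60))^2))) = 4666200/43573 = 107.09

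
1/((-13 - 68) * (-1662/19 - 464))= 19/848718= 0.00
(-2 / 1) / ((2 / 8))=-8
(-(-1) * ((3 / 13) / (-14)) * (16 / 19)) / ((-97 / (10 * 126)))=4320 / 23959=0.18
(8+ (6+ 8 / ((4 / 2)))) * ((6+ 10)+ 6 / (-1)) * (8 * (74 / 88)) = 13320 / 11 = 1210.91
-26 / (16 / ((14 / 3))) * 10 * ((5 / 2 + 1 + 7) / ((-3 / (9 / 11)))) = 9555 / 44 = 217.16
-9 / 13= -0.69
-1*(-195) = 195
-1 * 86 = -86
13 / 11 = 1.18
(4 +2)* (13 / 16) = 39 / 8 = 4.88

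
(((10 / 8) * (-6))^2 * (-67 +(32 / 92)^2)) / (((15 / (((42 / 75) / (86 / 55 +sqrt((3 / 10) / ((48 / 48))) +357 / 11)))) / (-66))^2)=-12797790961946044824 / 647926318807077025 +75221387277032304 * sqrt(30) / 647926318807077025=-19.12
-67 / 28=-2.39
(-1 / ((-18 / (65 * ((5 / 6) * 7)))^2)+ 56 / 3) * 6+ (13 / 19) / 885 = -27789004261 / 10896120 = -2550.36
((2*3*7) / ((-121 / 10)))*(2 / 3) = -280 / 121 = -2.31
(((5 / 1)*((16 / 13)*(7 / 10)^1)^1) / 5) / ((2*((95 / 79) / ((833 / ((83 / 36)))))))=66333456 / 512525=129.42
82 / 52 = 41 / 26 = 1.58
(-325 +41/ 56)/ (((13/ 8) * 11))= -18159/ 1001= -18.14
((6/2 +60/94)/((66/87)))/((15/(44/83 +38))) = 2643147/214555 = 12.32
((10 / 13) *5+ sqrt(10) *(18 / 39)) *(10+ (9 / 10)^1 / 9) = 303 *sqrt(10) / 65+ 505 / 13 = 53.59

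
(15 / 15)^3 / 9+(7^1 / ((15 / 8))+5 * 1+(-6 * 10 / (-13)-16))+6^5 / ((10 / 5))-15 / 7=15902183 / 4095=3883.32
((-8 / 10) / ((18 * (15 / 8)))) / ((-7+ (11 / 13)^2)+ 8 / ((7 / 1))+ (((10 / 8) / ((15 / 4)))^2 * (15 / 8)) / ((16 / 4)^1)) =605696 / 130040325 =0.00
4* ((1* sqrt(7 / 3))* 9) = 12* sqrt(21) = 54.99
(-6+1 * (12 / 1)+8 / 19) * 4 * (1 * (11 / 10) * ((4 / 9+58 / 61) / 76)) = 8426 / 16245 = 0.52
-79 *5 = -395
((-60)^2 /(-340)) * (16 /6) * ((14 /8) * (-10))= 8400 /17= 494.12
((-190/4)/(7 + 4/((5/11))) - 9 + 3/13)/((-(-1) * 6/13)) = -25.51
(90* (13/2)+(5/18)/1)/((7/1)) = 1505/18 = 83.61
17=17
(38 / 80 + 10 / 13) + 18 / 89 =66943 / 46280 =1.45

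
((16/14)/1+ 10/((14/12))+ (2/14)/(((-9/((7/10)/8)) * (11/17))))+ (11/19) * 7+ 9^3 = 782398699/1053360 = 742.76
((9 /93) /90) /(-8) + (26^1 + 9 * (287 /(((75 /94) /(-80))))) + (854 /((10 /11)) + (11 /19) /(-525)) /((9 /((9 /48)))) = -3843442564211 /14842800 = -258943.23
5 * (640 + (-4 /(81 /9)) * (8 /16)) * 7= 201530 /9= 22392.22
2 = 2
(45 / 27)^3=125 / 27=4.63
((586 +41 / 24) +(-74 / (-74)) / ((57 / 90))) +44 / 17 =4588219 / 7752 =591.88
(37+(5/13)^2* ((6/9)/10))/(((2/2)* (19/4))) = 75056/9633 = 7.79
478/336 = 239/168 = 1.42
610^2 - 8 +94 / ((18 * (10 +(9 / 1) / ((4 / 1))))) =372092.43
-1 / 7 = -0.14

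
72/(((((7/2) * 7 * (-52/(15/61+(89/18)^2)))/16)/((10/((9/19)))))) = -1483644640/3147417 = -471.38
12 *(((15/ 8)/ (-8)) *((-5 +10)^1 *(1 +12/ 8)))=-1125/ 32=-35.16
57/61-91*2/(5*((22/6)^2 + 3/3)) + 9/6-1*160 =-488261/3050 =-160.09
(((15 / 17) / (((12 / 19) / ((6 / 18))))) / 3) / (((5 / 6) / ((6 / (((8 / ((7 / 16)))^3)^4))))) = 262984456819 / 328827822935179135520079872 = 0.00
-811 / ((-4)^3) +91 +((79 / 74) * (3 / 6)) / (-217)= 53271151 / 513856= 103.67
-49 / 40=-1.22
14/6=2.33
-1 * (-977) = 977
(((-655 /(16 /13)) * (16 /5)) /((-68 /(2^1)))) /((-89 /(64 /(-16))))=3406 /1513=2.25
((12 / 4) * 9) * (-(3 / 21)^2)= -27 / 49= -0.55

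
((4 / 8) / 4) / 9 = 1 / 72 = 0.01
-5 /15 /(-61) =1 /183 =0.01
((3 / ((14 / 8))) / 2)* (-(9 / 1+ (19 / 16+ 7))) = -825 / 56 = -14.73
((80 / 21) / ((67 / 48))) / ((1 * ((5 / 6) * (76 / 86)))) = 33024 / 8911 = 3.71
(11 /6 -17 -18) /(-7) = 4.74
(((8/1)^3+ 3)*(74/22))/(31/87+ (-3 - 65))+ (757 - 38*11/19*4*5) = 3772642/12947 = 291.39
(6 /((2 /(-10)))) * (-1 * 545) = 16350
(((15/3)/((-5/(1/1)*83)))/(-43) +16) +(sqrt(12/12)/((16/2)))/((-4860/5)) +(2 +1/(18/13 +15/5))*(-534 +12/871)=-539080164892853/459276850656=-1173.76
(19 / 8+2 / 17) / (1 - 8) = -339 / 952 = -0.36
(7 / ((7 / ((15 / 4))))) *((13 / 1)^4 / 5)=85683 / 4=21420.75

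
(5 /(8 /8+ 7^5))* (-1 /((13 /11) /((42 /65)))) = -21 /129116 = -0.00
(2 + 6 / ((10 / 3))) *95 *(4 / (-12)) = -361 / 3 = -120.33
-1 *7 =-7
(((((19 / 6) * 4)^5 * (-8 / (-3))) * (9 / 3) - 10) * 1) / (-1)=-633878914 / 243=-2608555.20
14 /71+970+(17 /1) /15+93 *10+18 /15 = 1902.53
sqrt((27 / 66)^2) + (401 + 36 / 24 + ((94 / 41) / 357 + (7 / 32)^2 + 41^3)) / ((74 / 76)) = 217160899672109 / 3050116608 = 71197.57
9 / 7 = 1.29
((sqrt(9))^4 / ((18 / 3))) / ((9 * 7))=3 / 14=0.21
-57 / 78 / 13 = -19 / 338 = -0.06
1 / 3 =0.33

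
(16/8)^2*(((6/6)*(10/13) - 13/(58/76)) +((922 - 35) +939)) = 2729080/377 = 7238.94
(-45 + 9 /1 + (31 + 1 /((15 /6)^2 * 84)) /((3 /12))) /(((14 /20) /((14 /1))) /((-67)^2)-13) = -829639024 /122549595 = -6.77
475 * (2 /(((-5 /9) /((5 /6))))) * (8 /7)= -11400 /7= -1628.57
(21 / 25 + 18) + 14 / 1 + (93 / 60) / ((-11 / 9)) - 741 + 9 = -770471 / 1100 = -700.43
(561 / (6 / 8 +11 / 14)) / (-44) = -357 / 43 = -8.30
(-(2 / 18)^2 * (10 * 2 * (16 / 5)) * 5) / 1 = -320 / 81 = -3.95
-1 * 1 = -1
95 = 95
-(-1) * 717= 717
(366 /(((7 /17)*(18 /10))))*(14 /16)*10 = 25925 /6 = 4320.83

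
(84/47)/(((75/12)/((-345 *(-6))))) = 139104/235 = 591.93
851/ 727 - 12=-7873/ 727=-10.83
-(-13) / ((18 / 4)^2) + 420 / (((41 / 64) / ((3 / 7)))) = 935252 / 3321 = 281.62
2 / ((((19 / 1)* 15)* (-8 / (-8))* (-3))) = -2 / 855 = -0.00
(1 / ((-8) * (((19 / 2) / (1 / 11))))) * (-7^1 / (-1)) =-7 / 836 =-0.01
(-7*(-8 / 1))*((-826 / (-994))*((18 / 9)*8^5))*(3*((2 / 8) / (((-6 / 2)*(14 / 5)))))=-19333120 / 71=-272297.46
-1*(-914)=914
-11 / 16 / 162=-11 / 2592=-0.00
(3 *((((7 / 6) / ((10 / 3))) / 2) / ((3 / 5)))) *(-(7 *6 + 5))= -329 / 8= -41.12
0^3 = 0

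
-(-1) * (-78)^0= 1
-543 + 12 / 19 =-10305 / 19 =-542.37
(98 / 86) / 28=7 / 172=0.04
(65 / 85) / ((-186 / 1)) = -13 / 3162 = -0.00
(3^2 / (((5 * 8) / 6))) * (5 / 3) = 9 / 4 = 2.25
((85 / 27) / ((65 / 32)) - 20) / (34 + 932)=-3238 / 169533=-0.02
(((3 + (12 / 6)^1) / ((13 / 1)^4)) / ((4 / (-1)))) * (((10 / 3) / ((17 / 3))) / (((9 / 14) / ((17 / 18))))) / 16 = -175 / 74030112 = -0.00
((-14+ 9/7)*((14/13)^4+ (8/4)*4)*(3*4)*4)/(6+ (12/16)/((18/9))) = -3040570368/3398759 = -894.61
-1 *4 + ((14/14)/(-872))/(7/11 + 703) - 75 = -533193131/6749280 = -79.00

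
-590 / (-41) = 590 / 41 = 14.39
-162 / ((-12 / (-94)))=-1269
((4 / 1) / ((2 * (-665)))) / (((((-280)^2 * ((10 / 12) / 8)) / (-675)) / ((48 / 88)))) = 243 / 1792175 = 0.00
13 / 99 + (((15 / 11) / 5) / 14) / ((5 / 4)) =509 / 3465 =0.15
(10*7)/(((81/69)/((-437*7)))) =-4924990/27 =-182407.04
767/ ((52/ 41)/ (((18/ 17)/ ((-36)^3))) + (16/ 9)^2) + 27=5008303737/ 185587072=26.99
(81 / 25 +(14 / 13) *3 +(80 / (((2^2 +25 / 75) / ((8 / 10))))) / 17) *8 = 324408 / 5525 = 58.72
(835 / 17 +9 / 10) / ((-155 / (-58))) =18.72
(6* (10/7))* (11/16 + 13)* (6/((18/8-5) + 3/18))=-59130/217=-272.49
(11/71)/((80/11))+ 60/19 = 343099/107920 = 3.18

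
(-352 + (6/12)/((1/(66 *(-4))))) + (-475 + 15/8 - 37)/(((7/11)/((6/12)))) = -14157/16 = -884.81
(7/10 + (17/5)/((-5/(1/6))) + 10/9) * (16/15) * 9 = 6112/375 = 16.30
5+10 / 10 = 6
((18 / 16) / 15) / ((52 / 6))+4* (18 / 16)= 4689 / 1040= 4.51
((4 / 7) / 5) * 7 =4 / 5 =0.80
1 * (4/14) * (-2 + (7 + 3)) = 16/7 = 2.29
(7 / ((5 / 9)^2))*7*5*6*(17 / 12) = 67473 / 10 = 6747.30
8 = 8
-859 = -859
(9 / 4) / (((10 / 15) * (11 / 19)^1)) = 513 / 88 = 5.83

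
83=83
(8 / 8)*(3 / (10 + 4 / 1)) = 3 / 14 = 0.21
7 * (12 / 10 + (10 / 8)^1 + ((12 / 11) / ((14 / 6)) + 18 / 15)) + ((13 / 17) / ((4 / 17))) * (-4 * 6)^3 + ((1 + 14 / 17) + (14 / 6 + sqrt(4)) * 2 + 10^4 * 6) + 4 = 169593811 / 11220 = 15115.31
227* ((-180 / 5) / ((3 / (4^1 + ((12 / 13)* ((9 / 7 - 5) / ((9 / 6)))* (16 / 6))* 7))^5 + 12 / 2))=-57213306753024 / 42006813469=-1362.00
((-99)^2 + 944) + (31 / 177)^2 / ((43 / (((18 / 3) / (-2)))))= 4825030544 / 449049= 10745.00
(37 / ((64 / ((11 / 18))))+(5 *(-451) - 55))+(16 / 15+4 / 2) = -2306.58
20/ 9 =2.22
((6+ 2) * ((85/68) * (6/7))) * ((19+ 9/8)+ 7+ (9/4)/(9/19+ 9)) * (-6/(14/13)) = -256113/196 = -1306.70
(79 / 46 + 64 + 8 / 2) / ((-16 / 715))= -3115.50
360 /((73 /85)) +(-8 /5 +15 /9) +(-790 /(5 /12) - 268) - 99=-2018912 /1095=-1843.76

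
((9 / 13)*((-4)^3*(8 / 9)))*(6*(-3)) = 9216 / 13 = 708.92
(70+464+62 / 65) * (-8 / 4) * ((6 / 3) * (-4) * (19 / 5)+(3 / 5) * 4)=29957.42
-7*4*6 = -168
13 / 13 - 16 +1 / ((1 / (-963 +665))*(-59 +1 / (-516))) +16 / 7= -1633229 / 213115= -7.66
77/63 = 11/9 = 1.22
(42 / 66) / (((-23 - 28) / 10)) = -70 / 561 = -0.12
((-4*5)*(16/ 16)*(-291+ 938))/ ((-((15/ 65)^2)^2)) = 4562707.90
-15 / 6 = -5 / 2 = -2.50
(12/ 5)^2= 5.76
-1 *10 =-10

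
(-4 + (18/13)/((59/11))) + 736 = 561642/767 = 732.26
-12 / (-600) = 1 / 50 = 0.02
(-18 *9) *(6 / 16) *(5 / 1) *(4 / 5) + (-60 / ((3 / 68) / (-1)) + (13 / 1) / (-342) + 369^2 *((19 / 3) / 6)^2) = 104533813 / 684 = 152827.21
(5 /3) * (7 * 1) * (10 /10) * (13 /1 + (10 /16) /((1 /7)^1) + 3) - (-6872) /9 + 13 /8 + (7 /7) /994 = 8971853 /8946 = 1002.89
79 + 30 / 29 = 2321 / 29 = 80.03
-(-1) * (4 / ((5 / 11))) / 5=44 / 25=1.76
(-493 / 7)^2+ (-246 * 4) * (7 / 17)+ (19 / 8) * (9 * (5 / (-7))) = 30252823 / 6664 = 4539.74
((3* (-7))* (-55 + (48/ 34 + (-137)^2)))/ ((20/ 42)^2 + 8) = -1473249141/ 30838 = -47773.82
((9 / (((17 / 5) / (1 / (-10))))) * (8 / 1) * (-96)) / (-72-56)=-27 / 17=-1.59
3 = 3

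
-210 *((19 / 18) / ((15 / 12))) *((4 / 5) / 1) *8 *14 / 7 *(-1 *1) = 2269.87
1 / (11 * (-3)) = -0.03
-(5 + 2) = -7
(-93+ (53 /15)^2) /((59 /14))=-253624 /13275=-19.11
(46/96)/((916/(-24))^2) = 0.00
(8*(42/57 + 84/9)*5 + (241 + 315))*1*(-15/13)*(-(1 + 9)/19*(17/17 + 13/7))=4204000/2527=1663.63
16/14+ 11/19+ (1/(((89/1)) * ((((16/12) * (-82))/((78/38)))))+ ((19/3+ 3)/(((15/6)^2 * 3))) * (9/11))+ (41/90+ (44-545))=-4789413152197/9609276600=-498.42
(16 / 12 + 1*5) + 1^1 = 22 / 3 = 7.33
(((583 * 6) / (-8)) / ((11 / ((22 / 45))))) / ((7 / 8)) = -2332 / 105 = -22.21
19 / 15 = 1.27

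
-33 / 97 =-0.34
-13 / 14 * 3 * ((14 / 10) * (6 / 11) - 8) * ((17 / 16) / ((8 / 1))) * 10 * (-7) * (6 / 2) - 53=-433123 / 704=-615.23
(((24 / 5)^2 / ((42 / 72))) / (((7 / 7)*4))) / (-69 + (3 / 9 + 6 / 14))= -5184 / 35825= -0.14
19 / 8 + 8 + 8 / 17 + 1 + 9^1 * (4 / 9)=2155 / 136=15.85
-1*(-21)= 21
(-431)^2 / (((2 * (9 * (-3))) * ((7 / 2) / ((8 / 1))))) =-1486088 / 189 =-7862.90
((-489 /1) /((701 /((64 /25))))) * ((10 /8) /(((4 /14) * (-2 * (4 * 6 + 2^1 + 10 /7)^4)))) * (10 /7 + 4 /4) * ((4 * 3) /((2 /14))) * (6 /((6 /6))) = 46572197 /5512888320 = 0.01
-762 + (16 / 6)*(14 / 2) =-2230 / 3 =-743.33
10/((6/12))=20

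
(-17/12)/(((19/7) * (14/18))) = -51/76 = -0.67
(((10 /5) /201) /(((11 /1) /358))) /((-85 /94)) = -67304 /187935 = -0.36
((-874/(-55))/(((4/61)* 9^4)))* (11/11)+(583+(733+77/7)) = 1327.04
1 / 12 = 0.08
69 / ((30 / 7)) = 161 / 10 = 16.10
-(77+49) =-126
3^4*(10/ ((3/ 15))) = 4050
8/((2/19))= 76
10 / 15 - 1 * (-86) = 260 / 3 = 86.67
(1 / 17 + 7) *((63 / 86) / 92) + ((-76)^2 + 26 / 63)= 6118545617 / 1059219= 5776.47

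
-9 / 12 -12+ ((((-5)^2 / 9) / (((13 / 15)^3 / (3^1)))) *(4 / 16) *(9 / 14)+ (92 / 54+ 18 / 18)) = -26538055 / 3321864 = -7.99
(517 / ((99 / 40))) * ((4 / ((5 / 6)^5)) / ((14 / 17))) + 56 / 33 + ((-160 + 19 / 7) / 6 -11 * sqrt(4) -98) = 687265441 / 288750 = 2380.14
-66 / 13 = -5.08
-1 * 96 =-96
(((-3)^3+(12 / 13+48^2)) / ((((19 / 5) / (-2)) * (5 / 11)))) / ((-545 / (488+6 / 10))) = 1591580298 / 673075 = 2364.64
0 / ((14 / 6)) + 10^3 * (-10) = -10000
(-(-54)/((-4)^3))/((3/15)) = -135/32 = -4.22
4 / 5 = 0.80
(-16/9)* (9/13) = -1.23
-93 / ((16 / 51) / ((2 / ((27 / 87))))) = -1910.38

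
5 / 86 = 0.06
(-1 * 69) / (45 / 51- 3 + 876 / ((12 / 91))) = -1173 / 112895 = -0.01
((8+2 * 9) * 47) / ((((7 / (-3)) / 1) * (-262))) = 1833 / 917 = 2.00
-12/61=-0.20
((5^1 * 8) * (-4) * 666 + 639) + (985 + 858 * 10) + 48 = -96308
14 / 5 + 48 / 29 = 646 / 145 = 4.46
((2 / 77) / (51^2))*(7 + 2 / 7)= 2 / 27489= 0.00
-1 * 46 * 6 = -276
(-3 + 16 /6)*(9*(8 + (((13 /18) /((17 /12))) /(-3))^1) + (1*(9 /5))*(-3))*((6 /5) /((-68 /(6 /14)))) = 16593 /101150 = 0.16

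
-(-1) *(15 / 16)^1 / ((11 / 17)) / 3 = 85 / 176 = 0.48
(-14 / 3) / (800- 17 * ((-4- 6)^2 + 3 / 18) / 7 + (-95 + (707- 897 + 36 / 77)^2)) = -166012 / 1294334887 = -0.00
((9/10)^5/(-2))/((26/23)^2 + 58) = -31236921/6271600000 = -0.00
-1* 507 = -507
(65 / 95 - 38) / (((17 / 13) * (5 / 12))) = -110604 / 1615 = -68.49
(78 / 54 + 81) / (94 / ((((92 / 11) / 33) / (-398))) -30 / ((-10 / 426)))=-17066 / 30291705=-0.00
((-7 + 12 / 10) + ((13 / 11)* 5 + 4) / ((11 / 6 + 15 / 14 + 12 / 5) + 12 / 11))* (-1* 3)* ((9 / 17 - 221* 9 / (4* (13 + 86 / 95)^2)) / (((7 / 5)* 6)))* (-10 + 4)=57070542916953 / 3067967052346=18.60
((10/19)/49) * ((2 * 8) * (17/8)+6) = 400/931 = 0.43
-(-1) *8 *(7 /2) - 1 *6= 22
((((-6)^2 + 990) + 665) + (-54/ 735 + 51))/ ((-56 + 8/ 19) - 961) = -8108668/ 4732175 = -1.71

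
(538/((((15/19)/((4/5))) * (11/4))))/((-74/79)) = -6460304/30525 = -211.64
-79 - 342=-421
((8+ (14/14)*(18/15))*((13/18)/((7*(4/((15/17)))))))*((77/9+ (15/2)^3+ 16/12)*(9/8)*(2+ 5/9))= 259.91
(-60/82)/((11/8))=-240/451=-0.53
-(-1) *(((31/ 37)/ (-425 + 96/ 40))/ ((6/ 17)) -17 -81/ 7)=-93835645/ 3283602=-28.58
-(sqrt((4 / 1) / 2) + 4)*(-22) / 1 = 22*sqrt(2) + 88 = 119.11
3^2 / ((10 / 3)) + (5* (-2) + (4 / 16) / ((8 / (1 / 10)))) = -467 / 64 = -7.30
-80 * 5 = -400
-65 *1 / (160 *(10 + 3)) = -1 / 32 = -0.03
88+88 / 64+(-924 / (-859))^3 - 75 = 79202686777 / 5070718232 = 15.62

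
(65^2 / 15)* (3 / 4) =845 / 4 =211.25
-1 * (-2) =2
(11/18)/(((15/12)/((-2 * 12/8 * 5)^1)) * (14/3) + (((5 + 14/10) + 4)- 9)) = 55/91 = 0.60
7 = 7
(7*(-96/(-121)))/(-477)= -224/19239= -0.01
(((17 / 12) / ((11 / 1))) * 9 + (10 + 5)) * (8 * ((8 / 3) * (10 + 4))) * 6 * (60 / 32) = 597240 / 11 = 54294.55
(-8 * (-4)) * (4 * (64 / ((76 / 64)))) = 131072 / 19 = 6898.53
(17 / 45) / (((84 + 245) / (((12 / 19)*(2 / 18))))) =68 / 843885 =0.00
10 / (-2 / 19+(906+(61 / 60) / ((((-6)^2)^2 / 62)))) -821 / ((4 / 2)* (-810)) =561412063469 / 1084166352180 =0.52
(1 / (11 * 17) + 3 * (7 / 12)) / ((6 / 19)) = 24947 / 4488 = 5.56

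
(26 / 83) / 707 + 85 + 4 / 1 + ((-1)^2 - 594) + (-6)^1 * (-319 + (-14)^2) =13731380 / 58681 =234.00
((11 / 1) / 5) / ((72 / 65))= 143 / 72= 1.99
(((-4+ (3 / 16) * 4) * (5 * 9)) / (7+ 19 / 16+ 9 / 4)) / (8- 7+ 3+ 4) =-585 / 334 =-1.75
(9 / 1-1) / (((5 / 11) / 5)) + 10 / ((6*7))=1853 / 21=88.24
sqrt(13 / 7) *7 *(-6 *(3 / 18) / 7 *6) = -6 *sqrt(91) / 7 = -8.18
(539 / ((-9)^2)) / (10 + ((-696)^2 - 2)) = 539 / 39238344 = 0.00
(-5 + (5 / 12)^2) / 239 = -0.02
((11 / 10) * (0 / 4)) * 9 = 0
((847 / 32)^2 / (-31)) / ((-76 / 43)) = 30848587 / 2412544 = 12.79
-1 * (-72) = 72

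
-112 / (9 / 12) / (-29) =448 / 87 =5.15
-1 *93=-93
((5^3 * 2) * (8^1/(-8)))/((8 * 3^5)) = -125/972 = -0.13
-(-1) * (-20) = -20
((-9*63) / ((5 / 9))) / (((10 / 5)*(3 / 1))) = -1701 / 10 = -170.10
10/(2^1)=5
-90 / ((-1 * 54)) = 5 / 3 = 1.67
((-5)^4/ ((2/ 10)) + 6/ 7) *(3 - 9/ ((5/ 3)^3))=2888292/ 875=3300.91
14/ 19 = 0.74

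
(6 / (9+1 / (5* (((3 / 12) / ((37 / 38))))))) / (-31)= -0.02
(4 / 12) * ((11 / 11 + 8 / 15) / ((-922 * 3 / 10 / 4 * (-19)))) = 92 / 236493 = 0.00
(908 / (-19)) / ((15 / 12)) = -3632 / 95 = -38.23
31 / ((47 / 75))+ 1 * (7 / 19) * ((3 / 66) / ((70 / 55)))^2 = 4947647 / 100016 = 49.47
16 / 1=16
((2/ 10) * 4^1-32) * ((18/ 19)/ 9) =-312/ 95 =-3.28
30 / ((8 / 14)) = 105 / 2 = 52.50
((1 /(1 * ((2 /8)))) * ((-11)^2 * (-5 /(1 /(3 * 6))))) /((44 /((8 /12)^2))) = -440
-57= -57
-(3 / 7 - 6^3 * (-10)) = -15123 / 7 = -2160.43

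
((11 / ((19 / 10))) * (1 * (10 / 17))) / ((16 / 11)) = 3025 / 1292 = 2.34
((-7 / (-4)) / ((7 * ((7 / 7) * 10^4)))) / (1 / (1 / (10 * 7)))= 1 / 2800000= 0.00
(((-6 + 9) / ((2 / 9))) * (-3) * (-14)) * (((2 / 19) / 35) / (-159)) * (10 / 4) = -27 / 1007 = -0.03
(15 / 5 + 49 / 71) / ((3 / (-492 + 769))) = 72574 / 213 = 340.72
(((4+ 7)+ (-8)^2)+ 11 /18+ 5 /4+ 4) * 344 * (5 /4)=625865 /18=34770.28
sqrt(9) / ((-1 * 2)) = -3 / 2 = -1.50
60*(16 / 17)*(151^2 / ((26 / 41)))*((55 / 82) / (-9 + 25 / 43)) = -6470923800 / 40001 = -161769.05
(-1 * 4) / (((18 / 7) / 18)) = -28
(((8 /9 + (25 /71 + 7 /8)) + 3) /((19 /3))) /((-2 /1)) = -26153 /64752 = -0.40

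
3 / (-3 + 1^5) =-3 / 2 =-1.50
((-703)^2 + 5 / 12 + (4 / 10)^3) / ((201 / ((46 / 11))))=17050227083 / 1658250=10282.06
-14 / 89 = -0.16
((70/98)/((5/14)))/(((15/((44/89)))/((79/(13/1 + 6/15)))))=6952/17889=0.39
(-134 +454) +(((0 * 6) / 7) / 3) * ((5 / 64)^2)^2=320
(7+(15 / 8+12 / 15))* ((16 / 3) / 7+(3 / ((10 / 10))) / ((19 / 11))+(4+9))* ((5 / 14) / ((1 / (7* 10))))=498585 / 133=3748.76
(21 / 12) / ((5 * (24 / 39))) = 91 / 160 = 0.57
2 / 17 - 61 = -1035 / 17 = -60.88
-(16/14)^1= -8/7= -1.14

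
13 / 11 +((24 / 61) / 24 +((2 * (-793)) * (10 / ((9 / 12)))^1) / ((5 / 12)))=-34053788 / 671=-50750.80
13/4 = 3.25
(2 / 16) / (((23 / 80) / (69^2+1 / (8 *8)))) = 1523525 / 736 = 2070.01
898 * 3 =2694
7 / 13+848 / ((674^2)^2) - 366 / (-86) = 34566419629107 / 7209936028399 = 4.79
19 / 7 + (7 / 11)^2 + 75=66167 / 847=78.12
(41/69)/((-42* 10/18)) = -41/1610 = -0.03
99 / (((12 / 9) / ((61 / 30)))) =6039 / 40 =150.98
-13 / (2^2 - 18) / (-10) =-13 / 140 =-0.09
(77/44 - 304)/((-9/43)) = 17329/12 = 1444.08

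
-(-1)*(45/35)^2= 81/49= 1.65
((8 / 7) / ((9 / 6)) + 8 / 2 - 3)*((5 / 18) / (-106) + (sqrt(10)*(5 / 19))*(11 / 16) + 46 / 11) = 2035*sqrt(10) / 6384 + 3245381 / 440748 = 8.37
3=3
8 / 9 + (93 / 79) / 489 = 103295 / 115893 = 0.89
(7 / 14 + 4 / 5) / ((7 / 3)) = 39 / 70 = 0.56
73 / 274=0.27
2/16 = 0.12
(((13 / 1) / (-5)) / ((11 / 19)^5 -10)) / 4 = 2476099 / 37846060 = 0.07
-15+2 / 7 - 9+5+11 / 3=-316 / 21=-15.05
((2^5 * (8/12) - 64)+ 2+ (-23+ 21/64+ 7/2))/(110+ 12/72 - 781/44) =-11489/17744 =-0.65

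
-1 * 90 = -90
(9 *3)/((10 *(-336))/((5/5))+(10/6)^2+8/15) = -1215/151051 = -0.01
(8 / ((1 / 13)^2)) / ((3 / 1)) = 1352 / 3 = 450.67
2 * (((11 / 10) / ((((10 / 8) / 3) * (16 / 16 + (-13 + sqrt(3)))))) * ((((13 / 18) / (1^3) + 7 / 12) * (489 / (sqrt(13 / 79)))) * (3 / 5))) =-21516 * sqrt(1027) / 1625 - 1793 * sqrt(3081) / 1625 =-485.57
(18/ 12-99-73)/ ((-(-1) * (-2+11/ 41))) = 13981/ 142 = 98.46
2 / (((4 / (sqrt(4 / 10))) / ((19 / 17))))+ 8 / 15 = 19*sqrt(10) / 170+ 8 / 15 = 0.89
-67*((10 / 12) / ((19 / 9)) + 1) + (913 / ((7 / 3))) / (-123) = -1053831 / 10906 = -96.63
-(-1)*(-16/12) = -1.33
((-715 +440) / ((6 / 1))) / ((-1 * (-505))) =-55 / 606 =-0.09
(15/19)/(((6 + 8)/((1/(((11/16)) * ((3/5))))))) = 200/1463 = 0.14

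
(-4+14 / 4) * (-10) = 5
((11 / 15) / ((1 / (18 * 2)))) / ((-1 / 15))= -396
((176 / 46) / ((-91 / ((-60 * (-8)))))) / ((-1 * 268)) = 10560 / 140231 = 0.08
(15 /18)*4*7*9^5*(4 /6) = 918540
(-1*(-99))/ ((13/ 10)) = 990/ 13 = 76.15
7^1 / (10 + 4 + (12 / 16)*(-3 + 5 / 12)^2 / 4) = 5376 / 11713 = 0.46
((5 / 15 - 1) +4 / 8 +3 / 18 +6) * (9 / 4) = 27 / 2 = 13.50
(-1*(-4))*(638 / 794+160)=643.21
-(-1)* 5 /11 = 5 /11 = 0.45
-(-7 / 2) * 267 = 1869 / 2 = 934.50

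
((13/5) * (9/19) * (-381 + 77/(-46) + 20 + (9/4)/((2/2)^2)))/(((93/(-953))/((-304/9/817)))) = -547742468/2912605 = -188.06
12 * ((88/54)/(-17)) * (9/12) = -44/51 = -0.86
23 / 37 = 0.62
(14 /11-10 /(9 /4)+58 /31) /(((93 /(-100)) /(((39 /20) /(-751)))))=-259480 /71449389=-0.00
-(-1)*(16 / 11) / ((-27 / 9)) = -16 / 33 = -0.48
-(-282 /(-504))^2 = -2209 /7056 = -0.31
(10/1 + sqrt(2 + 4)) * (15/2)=15 * sqrt(6)/2 + 75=93.37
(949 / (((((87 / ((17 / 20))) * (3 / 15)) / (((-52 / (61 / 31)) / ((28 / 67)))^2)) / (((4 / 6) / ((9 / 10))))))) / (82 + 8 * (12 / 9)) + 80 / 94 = 2765617157871095 / 1865349289062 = 1482.63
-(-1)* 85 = 85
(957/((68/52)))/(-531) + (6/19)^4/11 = -5940953393/4313494779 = -1.38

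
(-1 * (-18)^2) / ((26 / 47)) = -7614 / 13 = -585.69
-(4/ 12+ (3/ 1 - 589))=1757/ 3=585.67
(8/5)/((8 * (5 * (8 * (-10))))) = -1/2000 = -0.00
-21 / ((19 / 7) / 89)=-688.58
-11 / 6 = -1.83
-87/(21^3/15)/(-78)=145/80262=0.00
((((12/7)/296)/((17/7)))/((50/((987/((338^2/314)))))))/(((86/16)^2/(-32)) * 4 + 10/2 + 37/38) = 80755776/1474466623175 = 0.00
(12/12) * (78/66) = 13/11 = 1.18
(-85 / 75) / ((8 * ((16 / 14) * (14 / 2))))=-17 / 960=-0.02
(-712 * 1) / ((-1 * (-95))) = -7.49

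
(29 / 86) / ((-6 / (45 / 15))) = -29 / 172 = -0.17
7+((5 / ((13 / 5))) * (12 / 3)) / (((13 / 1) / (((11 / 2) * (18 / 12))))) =11.88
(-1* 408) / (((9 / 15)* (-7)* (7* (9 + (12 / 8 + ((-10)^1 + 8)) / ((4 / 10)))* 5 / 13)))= 7072 / 1519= 4.66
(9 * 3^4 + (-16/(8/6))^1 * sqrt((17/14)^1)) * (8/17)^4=2985984/83521 - 24576 * sqrt(238)/584647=35.10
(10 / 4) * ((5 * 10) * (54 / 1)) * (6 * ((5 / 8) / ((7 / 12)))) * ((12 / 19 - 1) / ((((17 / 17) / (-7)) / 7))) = 14883750 / 19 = 783355.26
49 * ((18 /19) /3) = 294 /19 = 15.47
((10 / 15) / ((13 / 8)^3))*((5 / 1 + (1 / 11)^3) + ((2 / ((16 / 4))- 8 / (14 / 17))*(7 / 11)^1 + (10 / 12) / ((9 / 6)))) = -3769856 / 78953589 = -0.05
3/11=0.27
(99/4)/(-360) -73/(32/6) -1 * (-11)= -441/160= -2.76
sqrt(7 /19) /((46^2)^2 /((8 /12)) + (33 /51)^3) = 4913 * sqrt(133) /626935653137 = 0.00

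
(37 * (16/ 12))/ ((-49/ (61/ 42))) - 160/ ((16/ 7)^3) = -5871997/ 395136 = -14.86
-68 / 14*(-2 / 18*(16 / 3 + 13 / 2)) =1207 / 189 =6.39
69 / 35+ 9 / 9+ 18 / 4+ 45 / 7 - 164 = -1501 / 10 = -150.10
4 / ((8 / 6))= 3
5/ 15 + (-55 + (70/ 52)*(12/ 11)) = -22822/ 429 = -53.20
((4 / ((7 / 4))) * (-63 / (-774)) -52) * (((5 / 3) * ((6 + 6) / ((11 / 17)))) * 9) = -6817680 / 473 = -14413.70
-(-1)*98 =98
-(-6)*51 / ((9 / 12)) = 408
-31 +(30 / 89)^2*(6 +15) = -226651 / 7921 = -28.61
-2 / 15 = -0.13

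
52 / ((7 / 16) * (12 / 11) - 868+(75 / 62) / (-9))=-212784 / 3550453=-0.06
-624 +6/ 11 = -6858/ 11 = -623.45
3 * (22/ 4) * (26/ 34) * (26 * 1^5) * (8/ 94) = 27.92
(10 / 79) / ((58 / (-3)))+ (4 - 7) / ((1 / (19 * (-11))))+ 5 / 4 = 628.24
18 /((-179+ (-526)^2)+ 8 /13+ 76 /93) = 21762 /334286605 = 0.00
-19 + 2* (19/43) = -779/43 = -18.12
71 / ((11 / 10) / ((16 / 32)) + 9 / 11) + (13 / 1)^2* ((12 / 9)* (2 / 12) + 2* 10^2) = 50588453 / 1494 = 33861.08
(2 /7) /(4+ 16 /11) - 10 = -2089 /210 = -9.95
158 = 158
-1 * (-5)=5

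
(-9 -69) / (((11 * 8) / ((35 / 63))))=-65 / 132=-0.49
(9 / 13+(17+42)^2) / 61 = 742 / 13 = 57.08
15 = 15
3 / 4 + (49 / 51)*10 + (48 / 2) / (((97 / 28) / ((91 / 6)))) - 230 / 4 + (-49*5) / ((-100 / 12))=8640431 / 98940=87.33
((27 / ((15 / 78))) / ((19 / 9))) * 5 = 6318 / 19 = 332.53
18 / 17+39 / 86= 2211 / 1462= 1.51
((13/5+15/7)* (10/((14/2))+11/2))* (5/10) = 8051/490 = 16.43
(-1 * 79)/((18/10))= -395/9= -43.89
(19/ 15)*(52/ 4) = 247/ 15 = 16.47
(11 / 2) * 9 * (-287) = -28413 / 2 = -14206.50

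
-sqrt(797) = -28.23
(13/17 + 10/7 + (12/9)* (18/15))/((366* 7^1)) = 37/24990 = 0.00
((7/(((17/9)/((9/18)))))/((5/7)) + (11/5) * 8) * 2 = 40.39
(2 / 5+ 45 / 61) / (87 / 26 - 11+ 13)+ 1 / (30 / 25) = 266107 / 254370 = 1.05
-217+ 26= -191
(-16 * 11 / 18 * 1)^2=7744 / 81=95.60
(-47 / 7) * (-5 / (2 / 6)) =705 / 7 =100.71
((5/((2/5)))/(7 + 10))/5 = 0.15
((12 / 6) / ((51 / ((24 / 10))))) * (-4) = -0.38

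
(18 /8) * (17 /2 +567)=1294.88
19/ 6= 3.17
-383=-383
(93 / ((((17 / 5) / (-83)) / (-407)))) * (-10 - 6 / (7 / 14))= -345579630 / 17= -20328213.53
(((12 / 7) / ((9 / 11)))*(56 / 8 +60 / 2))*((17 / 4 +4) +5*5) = 7733 / 3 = 2577.67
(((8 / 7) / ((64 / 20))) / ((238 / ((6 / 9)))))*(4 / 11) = 10 / 27489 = 0.00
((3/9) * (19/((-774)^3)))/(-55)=19/76507995960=0.00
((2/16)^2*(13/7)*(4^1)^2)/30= 13/840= 0.02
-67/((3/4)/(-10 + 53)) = -11524/3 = -3841.33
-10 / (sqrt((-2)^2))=-5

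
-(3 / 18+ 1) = -7 / 6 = -1.17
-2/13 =-0.15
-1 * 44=-44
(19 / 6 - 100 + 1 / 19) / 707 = -11033 / 80598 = -0.14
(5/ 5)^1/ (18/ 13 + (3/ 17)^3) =63869/ 88785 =0.72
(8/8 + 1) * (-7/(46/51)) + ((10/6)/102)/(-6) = -655567/42228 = -15.52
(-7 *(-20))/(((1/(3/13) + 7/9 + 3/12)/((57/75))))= 19152/965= 19.85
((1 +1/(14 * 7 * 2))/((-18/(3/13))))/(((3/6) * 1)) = -0.03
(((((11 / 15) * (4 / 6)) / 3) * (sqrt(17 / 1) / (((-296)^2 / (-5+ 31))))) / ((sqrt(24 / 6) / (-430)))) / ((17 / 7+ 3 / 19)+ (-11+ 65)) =-817817 * sqrt(17) / 4450936608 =-0.00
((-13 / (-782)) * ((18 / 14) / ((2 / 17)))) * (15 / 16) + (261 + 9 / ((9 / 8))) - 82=1928603 / 10304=187.17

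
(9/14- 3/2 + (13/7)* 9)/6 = 37/14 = 2.64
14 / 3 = 4.67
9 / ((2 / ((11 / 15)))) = 33 / 10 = 3.30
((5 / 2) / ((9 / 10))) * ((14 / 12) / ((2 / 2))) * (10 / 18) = 875 / 486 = 1.80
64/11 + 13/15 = 6.68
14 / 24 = 7 / 12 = 0.58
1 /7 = 0.14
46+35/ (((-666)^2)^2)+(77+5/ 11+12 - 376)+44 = -425356042143647/ 2164161176496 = -196.55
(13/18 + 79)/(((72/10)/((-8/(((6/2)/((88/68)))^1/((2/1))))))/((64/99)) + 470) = 1836800/10791621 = 0.17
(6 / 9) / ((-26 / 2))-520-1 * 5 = -20477 / 39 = -525.05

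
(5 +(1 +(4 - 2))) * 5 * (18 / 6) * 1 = 120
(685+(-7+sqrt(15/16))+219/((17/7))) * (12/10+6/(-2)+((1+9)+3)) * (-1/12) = -60942/85 - 7 * sqrt(15)/30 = -717.87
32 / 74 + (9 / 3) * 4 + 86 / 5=5482 / 185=29.63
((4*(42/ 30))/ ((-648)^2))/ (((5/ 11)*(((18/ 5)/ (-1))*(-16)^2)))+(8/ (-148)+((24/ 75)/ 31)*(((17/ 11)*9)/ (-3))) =-15549970407113/ 152580348518400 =-0.10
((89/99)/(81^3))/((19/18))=178/111071169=0.00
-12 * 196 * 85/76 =-49980/19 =-2630.53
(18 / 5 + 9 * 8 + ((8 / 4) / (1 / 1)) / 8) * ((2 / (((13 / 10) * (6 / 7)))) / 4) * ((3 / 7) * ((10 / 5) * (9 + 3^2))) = 13653 / 26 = 525.12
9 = 9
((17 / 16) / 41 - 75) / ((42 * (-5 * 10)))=49183 / 1377600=0.04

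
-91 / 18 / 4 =-91 / 72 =-1.26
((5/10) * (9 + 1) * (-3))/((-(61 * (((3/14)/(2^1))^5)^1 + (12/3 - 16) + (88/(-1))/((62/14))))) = -8002821120/17003384071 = -0.47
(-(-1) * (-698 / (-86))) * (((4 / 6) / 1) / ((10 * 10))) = 349 / 6450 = 0.05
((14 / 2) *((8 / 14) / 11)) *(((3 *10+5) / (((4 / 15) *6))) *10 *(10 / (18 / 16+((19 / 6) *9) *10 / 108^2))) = 34020000 / 49159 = 692.04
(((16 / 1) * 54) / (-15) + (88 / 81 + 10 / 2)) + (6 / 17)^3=-102412439 / 1989765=-51.47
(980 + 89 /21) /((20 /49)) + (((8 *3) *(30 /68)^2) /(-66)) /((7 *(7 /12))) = 22537253593 /9346260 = 2411.37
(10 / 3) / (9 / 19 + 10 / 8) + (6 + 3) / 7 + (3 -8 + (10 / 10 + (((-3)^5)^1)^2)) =162441652 / 2751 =59048.22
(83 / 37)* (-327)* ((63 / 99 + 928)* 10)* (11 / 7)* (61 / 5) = -33823928430 / 259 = -130594318.26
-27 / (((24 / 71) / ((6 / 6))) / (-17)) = 10863 / 8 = 1357.88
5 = 5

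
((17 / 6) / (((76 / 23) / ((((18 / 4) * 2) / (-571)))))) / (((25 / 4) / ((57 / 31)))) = -3519 / 885050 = -0.00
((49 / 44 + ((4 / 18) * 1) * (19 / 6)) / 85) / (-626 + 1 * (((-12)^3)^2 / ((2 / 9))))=127 / 79811633880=0.00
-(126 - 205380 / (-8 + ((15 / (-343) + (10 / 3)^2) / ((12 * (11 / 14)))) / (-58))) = -348417794214 / 13539349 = -25733.72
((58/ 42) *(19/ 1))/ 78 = 551/ 1638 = 0.34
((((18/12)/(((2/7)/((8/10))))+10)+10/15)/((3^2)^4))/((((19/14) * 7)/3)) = 446/623295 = 0.00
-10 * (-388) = 3880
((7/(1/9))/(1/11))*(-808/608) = -69993/76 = -920.96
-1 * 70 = -70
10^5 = 100000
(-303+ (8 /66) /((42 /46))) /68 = -209887 /47124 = -4.45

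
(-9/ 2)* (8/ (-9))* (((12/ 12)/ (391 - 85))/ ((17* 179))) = 2/ 465579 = 0.00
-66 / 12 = -11 / 2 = -5.50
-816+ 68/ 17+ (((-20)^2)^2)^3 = 4095999999999188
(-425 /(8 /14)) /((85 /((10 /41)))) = -175 /82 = -2.13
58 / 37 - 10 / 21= 848 / 777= 1.09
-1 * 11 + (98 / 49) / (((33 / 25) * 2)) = -338 / 33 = -10.24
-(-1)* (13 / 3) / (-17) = -13 / 51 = -0.25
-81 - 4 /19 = -1543 /19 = -81.21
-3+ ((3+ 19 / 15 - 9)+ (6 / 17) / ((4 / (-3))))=-4079 / 510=-8.00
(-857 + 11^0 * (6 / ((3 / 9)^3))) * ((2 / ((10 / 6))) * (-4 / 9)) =1112 / 3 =370.67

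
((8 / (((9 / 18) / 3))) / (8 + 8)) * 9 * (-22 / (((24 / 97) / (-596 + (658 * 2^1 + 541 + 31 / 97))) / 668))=-2022779484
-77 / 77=-1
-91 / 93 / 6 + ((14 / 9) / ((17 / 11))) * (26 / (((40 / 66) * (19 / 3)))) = 5997173 / 901170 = 6.65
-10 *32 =-320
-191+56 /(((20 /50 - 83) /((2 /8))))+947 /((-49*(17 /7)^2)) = -3315504 /17051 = -194.45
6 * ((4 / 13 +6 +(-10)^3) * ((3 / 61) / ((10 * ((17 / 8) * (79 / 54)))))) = -50225184 / 5324995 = -9.43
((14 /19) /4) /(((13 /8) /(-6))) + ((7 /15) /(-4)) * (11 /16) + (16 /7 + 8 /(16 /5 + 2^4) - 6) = -6735613 /1659840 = -4.06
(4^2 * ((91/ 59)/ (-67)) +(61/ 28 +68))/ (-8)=-7726877/ 885472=-8.73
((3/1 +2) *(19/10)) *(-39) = -741/2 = -370.50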